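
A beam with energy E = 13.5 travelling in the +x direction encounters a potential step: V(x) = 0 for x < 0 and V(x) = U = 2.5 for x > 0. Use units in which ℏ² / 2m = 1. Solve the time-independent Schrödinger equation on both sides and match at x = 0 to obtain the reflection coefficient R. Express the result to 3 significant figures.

The wavenumbers are k₁ = √(2mE)/ℏ = 3.674 on the left and k₂ = √(2m(E − U))/ℏ = 3.317 on the right.
Continuity of ψ and ψ′ at the step yields the reflection amplitude r = (k₁ − k₂)/(k₁ + k₂) = 0.05115; thus R = |r|² = 0.002617, T = 0.9974.

R = 0.00262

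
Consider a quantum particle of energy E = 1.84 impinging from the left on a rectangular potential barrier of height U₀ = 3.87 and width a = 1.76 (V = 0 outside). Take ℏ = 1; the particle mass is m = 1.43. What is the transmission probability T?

E < U₀: inside the barrier ψ ∝ e^{±κx} with κ = √(2m(U₀ − E))/ℏ = 2.410.
κa = 4.241, sinh(κa) = 34.72.
Matching ψ, ψ′ at both faces gives T = [1 + U₀² sinh²(κa) / (4E(U₀ − E))]⁻¹ = 1/1210 = 0.000827.

T = 0.000827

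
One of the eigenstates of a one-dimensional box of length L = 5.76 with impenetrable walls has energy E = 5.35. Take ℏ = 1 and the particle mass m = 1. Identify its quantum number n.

n = 6

For an infinite well E_n = n²π²ℏ²/(2mL²), so n = (L/πℏ)√(2mE).
n = (5.76/π) × √(2 × 1 × 5.35) = 5.997 → n = 6.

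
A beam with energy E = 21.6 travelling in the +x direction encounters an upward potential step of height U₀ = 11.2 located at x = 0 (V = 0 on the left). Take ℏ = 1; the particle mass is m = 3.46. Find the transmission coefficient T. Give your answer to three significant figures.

The wavenumbers are k₁ = √(2mE)/ℏ = 12.23 on the left and k₂ = √(2m(E − U₀))/ℏ = 8.483 on the right.
Matching ψ and ψ′ at x = 0 gives r = (k₁ − k₂)/(k₁ + k₂), so R = r² = 0.03266 and T = 1 − R = 0.9673.

T = 0.967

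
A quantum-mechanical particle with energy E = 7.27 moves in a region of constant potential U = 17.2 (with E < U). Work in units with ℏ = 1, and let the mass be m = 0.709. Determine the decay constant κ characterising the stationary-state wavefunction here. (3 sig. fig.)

Since E < U the TISE in this region is ψ'' = κ²ψ with κ = √(2m(U − E))/ℏ.
κ = √(2 × 0.709 × 9.93) = 3.752.

κ = 3.75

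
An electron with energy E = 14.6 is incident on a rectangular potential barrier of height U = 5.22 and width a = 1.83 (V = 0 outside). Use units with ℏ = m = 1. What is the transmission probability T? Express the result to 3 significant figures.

T = 0.953

Above the barrier the interior wavenumber is k₂ = √(2m(E − U))/ℏ = 4.331, giving phase k₂a = 7.926.
T = [1 + U² sin²(k₂a) / (4E(E − U))]⁻¹ = 1/1.049 = 0.953.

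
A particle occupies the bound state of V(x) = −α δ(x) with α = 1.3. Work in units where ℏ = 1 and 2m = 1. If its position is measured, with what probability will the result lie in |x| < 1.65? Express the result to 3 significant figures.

P = 0.883

The normalised bound state is ψ = √κ e^{−κ|x|} with κ = mα/ℏ² = 0.6500.
P(|x| < d) = ∫_{−d}^{d} κ e^{−2κ|x|} dx = 1 − e^{−2κd} = 1 − e^{−2.145} = 0.8829.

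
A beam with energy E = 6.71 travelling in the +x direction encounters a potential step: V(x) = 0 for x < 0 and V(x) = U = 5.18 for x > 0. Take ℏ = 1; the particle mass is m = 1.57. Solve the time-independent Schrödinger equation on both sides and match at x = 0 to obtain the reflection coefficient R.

The wavenumbers are k₁ = √(2mE)/ℏ = 4.590 on the left and k₂ = √(2m(E − U))/ℏ = 2.192 on the right.
Matching ψ and ψ′ at x = 0 gives r = (k₁ − k₂)/(k₁ + k₂), so R = r² = 0.1251 and T = 1 − R = 0.8749.

R = 0.125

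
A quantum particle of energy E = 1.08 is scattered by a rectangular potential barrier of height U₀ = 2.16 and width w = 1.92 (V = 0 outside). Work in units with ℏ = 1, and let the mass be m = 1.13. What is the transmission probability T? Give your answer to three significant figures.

E < U₀: inside the barrier ψ ∝ e^{±κx} with κ = √(2m(U₀ − E))/ℏ = 1.562.
κw = 3.000, sinh(κw) = 10.01.
The exact tunnelling result is T⁻¹ = 1 + U₀² sinh²(κw) / [4E(U₀ − E)] = 101.3, so T = 0.00987.

T = 0.00987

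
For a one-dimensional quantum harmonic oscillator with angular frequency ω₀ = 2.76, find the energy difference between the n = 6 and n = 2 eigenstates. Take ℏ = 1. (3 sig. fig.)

ΔE = 11.0

E_n = ℏω₀(n + ½), so ΔE = (6 − 2) ℏω₀ = 4 × 2.76 = 11.04.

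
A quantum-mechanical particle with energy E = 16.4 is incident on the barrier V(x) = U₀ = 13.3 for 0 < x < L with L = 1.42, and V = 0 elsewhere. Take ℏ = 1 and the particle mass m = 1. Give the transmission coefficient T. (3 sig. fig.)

T = 0.886

E > U₀: inside the barrier k₂ = √(2m(E − U₀))/ℏ = 2.490, k₂L = 3.536.
T = [1 + U₀² sin²(k₂L) / (4E(E − U₀))]⁻¹ = 1/1.128 = 0.886.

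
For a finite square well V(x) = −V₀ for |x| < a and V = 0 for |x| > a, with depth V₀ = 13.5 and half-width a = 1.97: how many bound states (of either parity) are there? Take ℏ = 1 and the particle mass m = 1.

N = 7

The dimensionless depth is z₀ = a√(2mV₀)/ℏ = 1.97 × √(27.00) = 10.24.
The even/odd transcendental equations gain one root per π/2 in z₀, giving N = 1 + ⌊2z₀/π⌋ = 1 + ⌊6.517⌋ = 7.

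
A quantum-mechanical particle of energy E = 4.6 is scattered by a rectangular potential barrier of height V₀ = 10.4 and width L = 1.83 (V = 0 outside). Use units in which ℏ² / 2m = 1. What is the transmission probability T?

Since E < V₀ the interior solution is evanescent with decay constant κ = √(2m(V₀ − E))/ℏ = 2.408.
κL = 4.407, sinh(κL) = 41.01.
The exact tunnelling result is T⁻¹ = 1 + V₀² sinh²(κL) / [4E(V₀ − E)] = 1706, so T = 0.000586.

T = 0.000586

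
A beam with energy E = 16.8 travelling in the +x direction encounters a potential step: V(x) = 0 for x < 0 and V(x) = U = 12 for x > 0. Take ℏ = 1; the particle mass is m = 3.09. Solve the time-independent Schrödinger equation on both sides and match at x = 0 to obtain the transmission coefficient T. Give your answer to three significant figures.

On each side the TISE gives plane waves with k = √(2m(E − V))/ℏ: k₁ = √(2·3.09·16.8) = 10.19, k₂ = √(2·3.09·4.8) = 5.446.
Continuity of ψ and ψ′ at the step yields the reflection amplitude r = (k₁ − k₂)/(k₁ + k₂) = 0.3033; thus R = |r|² = 0.09201, T = 0.9080.

T = 0.908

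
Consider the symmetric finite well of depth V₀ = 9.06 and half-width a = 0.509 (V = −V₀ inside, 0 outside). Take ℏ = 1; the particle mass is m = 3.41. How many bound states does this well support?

N = 3

The dimensionless depth is z₀ = a√(2mV₀)/ℏ = 0.509 × √(61.79) = 4.001.
The even/odd transcendental equations gain one root per π/2 in z₀, giving N = 1 + ⌊2z₀/π⌋ = 1 + ⌊2.547⌋ = 3.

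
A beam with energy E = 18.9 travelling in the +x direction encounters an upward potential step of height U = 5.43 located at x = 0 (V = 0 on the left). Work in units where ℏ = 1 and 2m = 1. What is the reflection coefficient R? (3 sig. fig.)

The wavenumbers are k₁ = √(2mE)/ℏ = 4.347 on the left and k₂ = √(2m(E − U))/ℏ = 3.670 on the right.
Continuity of ψ and ψ′ at the step yields the reflection amplitude r = (k₁ − k₂)/(k₁ + k₂) = 0.08447; thus R = |r|² = 0.007136, T = 0.9929.

R = 0.00714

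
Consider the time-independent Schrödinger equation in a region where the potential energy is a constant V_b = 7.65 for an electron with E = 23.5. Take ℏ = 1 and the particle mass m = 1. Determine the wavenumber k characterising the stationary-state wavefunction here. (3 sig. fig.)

With E > V_b the solution is oscillatory, ψ ∝ e^{±ikx} with k = √(2m(E − V_b))/ℏ.
k = √(2 × 1 × 15.85) = 5.630.

k = 5.63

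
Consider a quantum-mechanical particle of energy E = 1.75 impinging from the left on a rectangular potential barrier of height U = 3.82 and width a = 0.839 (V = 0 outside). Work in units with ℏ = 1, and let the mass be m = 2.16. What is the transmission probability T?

Since E < U the interior solution is evanescent with decay constant κ = √(2m(U − E))/ℏ = 2.990.
κa = 2.509, sinh(κa) = 6.105.
The exact tunnelling result is T⁻¹ = 1 + U² sinh²(κa) / [4E(U − E)] = 38.54, so T = 0.0259.

T = 0.0259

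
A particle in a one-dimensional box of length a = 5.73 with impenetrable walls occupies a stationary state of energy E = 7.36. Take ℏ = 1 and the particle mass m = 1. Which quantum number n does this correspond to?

n = 7

From E_n = n²π²ℏ²/(2ma²) invert to n = √(2ma²E)/(πℏ).
n = (5.73/π) × √(2 × 1 × 7.36) = 6.998 → n = 7.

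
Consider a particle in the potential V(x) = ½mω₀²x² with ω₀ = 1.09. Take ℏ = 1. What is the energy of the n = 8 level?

The oscillator eigenvalues are E_n = ℏω₀(n + ½), so E_8 = 1.09 × 8.5 = 9.265.

E = 9.27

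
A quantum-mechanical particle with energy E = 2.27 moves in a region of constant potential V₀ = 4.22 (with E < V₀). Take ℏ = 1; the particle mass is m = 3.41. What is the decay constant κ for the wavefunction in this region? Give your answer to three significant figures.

Since E < V₀ the TISE in this region is ψ'' = κ²ψ with κ = √(2m(V₀ − E))/ℏ.
κ = √(2 × 3.41 × 1.95) = 3.647.

κ = 3.65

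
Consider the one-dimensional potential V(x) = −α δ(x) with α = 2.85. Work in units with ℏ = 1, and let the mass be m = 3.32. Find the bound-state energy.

E = -13.5

For x ≠ 0 the bound state is ψ ∝ e^{−κ|x|}; integrating the TISE across the delta gives the cusp condition 2κ = 2mα/ℏ², so κ = 9.462.
Then E = −ℏ²κ²/(2m) = −mα²/(2ℏ²) = -13.48.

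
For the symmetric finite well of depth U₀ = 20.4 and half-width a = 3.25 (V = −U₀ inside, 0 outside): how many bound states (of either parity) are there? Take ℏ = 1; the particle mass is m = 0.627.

Define the well-strength parameter z₀ = (a/ℏ)√(2mU₀) = 3.25 × √(2·0.627·20.4) = 16.44.
The even/odd transcendental equations gain one root per π/2 in z₀, giving N = 1 + ⌊2z₀/π⌋ = 1 + ⌊10.46⌋ = 11.

N = 11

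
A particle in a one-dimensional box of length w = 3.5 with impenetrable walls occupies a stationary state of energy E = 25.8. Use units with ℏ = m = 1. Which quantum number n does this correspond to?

From E_n = n²π²ℏ²/(2mw²) invert to n = √(2mw²E)/(πℏ).
n = (3.5/π) × √(2 × 1 × 25.8) = 8.003 → n = 8.

n = 8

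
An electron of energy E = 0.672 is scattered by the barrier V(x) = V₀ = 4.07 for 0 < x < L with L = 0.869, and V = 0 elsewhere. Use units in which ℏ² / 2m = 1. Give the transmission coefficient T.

T = 0.0887

E < V₀: inside the barrier ψ ∝ e^{±κx} with κ = √(2m(V₀ − E))/ℏ = 1.843.
κL = 1.602, sinh(κL) = 2.380.
Matching ψ, ψ′ at both faces gives T = [1 + V₀² sinh²(κL) / (4E(V₀ − E))]⁻¹ = 1/11.28 = 0.0887.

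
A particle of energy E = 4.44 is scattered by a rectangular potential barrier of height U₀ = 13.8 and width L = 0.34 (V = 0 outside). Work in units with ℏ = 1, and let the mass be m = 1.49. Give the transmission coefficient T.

E < U₀: inside the barrier ψ ∝ e^{±κx} with κ = √(2m(U₀ − E))/ℏ = 5.281.
κL = 1.796, sinh(κL) = 2.929.
Matching ψ, ψ′ at both faces gives T = [1 + U₀² sinh²(κL) / (4E(U₀ − E))]⁻¹ = 1/10.83 = 0.0924.

T = 0.0924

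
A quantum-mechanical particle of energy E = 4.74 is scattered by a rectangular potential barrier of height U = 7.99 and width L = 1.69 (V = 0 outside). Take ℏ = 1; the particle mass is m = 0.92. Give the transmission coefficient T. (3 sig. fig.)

T = 0.000993

Since E < U the interior solution is evanescent with decay constant κ = √(2m(U − E))/ℏ = 2.445.
κL = 4.133, sinh(κL) = 31.17.
Matching ψ, ψ′ at both faces gives T = [1 + U² sinh²(κL) / (4E(U − E))]⁻¹ = 1/1007 = 0.000993.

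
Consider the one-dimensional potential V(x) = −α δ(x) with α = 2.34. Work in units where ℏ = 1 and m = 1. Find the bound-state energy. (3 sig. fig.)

E = -2.74

For x ≠ 0 the bound state is ψ ∝ e^{−κ|x|}; integrating the TISE across the delta gives the cusp condition 2κ = 2mα/ℏ², so κ = 2.340.
Then E = −ℏ²κ²/(2m) = −mα²/(2ℏ²) = -2.738.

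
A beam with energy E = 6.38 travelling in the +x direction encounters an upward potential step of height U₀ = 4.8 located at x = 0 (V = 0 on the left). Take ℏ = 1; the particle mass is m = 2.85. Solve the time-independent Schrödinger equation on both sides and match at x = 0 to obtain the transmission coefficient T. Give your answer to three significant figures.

T = 0.887

On each side the TISE gives plane waves with k = √(2m(E − V))/ℏ: k₁ = √(2·2.85·6.38) = 6.030, k₂ = √(2·2.85·1.58) = 3.001.
Matching ψ and ψ′ at x = 0 gives r = (k₁ − k₂)/(k₁ + k₂), so R = r² = 0.1125 and T = 1 − R = 0.8875.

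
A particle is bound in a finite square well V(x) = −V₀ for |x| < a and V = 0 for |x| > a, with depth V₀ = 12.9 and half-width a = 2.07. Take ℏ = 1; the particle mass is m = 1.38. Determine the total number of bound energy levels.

N = 8

The dimensionless depth is z₀ = a√(2mV₀)/ℏ = 2.07 × √(35.60) = 12.35.
The even/odd transcendental equations gain one root per π/2 in z₀, giving N = 1 + ⌊2z₀/π⌋ = 1 + ⌊7.863⌋ = 8.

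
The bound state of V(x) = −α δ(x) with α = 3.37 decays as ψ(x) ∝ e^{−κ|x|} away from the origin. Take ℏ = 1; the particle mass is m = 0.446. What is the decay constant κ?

Integrate −(ℏ²/2m)ψ'' − αδ(x)ψ = Eψ from −ε to +ε: the ψ'' term gives ψ'(0⁺) − ψ'(0⁻) and the δ term gives −(2mα/ℏ²)ψ(0).
With ψ ∝ e^{−κ|x|} this yields −2κ = −2mα/ℏ², so κ = mα/ℏ² = 1.503.

κ = 1.50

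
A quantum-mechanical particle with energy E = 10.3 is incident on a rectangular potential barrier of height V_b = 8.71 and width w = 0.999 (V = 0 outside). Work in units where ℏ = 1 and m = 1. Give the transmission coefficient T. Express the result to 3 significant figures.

E > V_b: inside the barrier k₂ = √(2m(E − V_b))/ℏ = 1.783, k₂w = 1.781.
T = [1 + V_b² sin²(k₂w) / (4E(E − V_b))]⁻¹ = 1/2.107 = 0.475.

T = 0.475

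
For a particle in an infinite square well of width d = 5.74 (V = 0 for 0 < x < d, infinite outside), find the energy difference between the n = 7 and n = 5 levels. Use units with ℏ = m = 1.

ΔE = 3.59

E_n = n²π²ℏ²/(2md²), so ΔE = (7² − 5²) π²ℏ²/(2md²).
ΔE = 24 × π² / (2 × 1 × 5.74²) = 3.595.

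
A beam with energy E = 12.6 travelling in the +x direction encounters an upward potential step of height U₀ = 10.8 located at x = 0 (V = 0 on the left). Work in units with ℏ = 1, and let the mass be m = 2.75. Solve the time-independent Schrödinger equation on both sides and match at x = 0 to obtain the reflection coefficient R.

R = 0.204

The wavenumbers are k₁ = √(2mE)/ℏ = 8.325 on the left and k₂ = √(2m(E − U₀))/ℏ = 3.146 on the right.
Matching ψ and ψ′ at x = 0 gives r = (k₁ − k₂)/(k₁ + k₂), so R = r² = 0.2038 and T = 1 − R = 0.7962.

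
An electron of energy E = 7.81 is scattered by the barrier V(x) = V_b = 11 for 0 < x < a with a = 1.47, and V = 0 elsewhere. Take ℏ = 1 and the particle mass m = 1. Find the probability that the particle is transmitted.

T = 0.00196

Since E < V_b the interior solution is evanescent with decay constant κ = √(2m(V_b − E))/ℏ = 2.526.
κa = 3.713, sinh(κa) = 20.48.
The exact tunnelling result is T⁻¹ = 1 + V_b² sinh²(κa) / [4E(V_b − E)] = 510.1, so T = 0.00196.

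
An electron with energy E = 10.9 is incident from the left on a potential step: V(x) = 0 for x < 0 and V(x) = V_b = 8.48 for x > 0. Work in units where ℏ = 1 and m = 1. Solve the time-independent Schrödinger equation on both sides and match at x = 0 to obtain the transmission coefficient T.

T = 0.871

The wavenumbers are k₁ = √(2mE)/ℏ = 4.669 on the left and k₂ = √(2m(E − V_b))/ℏ = 2.200 on the right.
Matching ψ and ψ′ at x = 0 gives r = (k₁ − k₂)/(k₁ + k₂), so R = r² = 0.1292 and T = 1 − R = 0.8708.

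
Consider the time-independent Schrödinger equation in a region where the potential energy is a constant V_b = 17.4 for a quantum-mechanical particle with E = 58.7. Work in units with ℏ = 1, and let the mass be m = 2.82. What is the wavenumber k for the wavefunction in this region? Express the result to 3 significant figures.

k = 15.3

With E > V_b the solution is oscillatory, ψ ∝ e^{±ikx} with k = √(2m(E − V_b))/ℏ.
k = √(2 × 2.82 × 41.3) = 15.26.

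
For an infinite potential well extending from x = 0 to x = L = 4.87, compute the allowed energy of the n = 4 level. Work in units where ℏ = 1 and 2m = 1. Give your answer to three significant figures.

E = 6.66

The infinite-well eigenfunctions ψ_n = √(2/L) sin(nπx/L) vanish at both walls, giving E_n = n²π²ℏ²/(2mL²).
E_4 = 4² × π² / (2 × 0.5 × 4.87²) = 6.658.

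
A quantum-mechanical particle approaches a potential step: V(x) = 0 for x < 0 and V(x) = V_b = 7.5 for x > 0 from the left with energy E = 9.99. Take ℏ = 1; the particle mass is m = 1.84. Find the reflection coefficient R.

On each side the TISE gives plane waves with k = √(2m(E − V))/ℏ: k₁ = √(2·1.84·9.99) = 6.063, k₂ = √(2·1.84·2.49) = 3.027.
Continuity of ψ and ψ′ at the step yields the reflection amplitude r = (k₁ − k₂)/(k₁ + k₂) = 0.3340; thus R = |r|² = 0.1116, T = 0.8884.

R = 0.112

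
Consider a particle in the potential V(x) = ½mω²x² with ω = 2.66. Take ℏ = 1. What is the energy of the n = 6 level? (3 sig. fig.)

E = 17.3

The oscillator eigenvalues are E_n = ℏω(n + ½), so E_6 = 2.66 × 6.5 = 17.29.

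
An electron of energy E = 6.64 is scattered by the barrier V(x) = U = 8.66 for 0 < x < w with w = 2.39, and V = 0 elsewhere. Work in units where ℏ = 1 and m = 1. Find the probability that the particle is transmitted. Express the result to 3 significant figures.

T = 0.000192

Since E < U the interior solution is evanescent with decay constant κ = √(2m(U − E))/ℏ = 2.010.
κw = 4.804, sinh(κw) = 60.98.
Matching ψ, ψ′ at both faces gives T = [1 + U² sinh²(κw) / (4E(U − E))]⁻¹ = 1/5200 = 0.000192.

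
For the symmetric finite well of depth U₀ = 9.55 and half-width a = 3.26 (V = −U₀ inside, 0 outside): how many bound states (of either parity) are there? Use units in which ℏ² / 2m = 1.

N = 7

The dimensionless depth is z₀ = a√(2mU₀)/ℏ = 3.26 × √(9.550) = 10.07.
A new bound state (alternating even/odd) appears each time z₀ passes a multiple of π/2, so N = ⌊2z₀/π⌋ + 1 = ⌊6.414⌋ + 1 = 7.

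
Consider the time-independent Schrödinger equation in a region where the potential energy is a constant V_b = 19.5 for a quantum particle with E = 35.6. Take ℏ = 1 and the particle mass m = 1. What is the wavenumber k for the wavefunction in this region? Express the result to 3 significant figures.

With E > V_b the solution is oscillatory, ψ ∝ e^{±ikx} with k = √(2m(E − V_b))/ℏ.
k = √(2 × 1 × 16.1) = 5.675.

k = 5.67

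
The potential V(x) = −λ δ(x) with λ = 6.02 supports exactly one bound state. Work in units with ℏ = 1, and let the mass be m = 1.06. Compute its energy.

E = -19.2

For x ≠ 0 the bound state is ψ ∝ e^{−κ|x|}; integrating the TISE across the delta gives the cusp condition 2κ = 2mλ/ℏ², so κ = 6.381.
Then E = −ℏ²κ²/(2m) = −mλ²/(2ℏ²) = -19.21.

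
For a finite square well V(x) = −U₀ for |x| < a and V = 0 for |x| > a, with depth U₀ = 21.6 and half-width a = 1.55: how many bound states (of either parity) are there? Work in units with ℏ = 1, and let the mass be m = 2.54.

N = 11

Define the well-strength parameter z₀ = (a/ℏ)√(2mU₀) = 1.55 × √(2·2.54·21.6) = 16.24.
The even/odd transcendental equations gain one root per π/2 in z₀, giving N = 1 + ⌊2z₀/π⌋ = 1 + ⌊10.34⌋ = 11.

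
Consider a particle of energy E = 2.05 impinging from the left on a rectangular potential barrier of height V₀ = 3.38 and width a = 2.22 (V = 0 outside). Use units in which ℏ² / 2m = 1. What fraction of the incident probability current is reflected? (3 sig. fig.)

R = 0.977

E < V₀: inside the barrier ψ ∝ e^{±κx} with κ = √(2m(V₀ − E))/ℏ = 1.153.
κa = 2.560, sinh(κa) = 6.431.
Matching ψ, ψ′ at both faces gives T = [1 + V₀² sinh²(κa) / (4E(V₀ − E))]⁻¹ = 1/44.32 = 0.0226.
R = 1 − T = 0.977.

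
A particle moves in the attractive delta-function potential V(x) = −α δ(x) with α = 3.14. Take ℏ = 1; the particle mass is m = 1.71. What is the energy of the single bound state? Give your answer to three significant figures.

The bound state is ψ(x) = √κ e^{−κ|x|}. The derivative jump ψ'(0⁺) − ψ'(0⁻) = −(2mα/ℏ²)ψ(0) fixes κ = mα/ℏ² = 5.369.
Then E = −ℏ²κ²/(2m) = −mα²/(2ℏ²) = -8.430.

E = -8.43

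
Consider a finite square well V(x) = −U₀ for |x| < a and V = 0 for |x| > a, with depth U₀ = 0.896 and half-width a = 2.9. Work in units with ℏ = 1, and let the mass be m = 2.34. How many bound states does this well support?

The dimensionless depth is z₀ = a√(2mU₀)/ℏ = 2.9 × √(4.193) = 5.938.
A new bound state (alternating even/odd) appears each time z₀ passes a multiple of π/2, so N = ⌊2z₀/π⌋ + 1 = ⌊3.781⌋ + 1 = 4.

N = 4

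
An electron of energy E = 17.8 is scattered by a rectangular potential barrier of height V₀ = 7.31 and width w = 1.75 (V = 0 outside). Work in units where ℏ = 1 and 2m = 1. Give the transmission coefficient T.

Above the barrier the interior wavenumber is k₂ = √(2m(E − V₀))/ℏ = 3.239, giving phase k₂w = 5.668.
T = [1 + V₀² sin²(k₂w) / (4E(E − V₀))]⁻¹ = 1/1.024 = 0.977.

T = 0.977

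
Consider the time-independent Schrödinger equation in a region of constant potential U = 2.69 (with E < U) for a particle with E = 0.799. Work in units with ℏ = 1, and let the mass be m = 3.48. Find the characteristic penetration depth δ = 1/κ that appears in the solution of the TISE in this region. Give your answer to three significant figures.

δ = 0.276

Since E < U the TISE in this region is ψ'' = κ²ψ with κ = √(2m(U − E))/ℏ.
κ = √(2 × 3.48 × 1.891) = 3.628. The penetration depth is δ = 1/κ = 0.276.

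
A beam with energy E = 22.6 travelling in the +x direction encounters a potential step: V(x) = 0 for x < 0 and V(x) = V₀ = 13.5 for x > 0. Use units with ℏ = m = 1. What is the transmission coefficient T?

The wavenumbers are k₁ = √(2mE)/ℏ = 6.723 on the left and k₂ = √(2m(E − V₀))/ℏ = 4.266 on the right.
Continuity of ψ and ψ′ at the step yields the reflection amplitude r = (k₁ − k₂)/(k₁ + k₂) = 0.2236; thus R = |r|² = 0.04999, T = 0.9500.

T = 0.950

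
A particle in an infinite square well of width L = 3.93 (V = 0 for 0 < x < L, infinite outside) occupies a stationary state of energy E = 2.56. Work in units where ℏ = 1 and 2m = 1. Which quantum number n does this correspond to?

For an infinite well E_n = n²π²ℏ²/(2mL²), so n = (L/πℏ)√(2mE).
n = (3.93/π) × √(2 × 0.5 × 2.56) = 2.002 → n = 2.

n = 2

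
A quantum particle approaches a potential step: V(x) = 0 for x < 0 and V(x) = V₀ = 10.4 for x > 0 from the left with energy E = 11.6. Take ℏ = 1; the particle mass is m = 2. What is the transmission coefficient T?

T = 0.737

On each side the TISE gives plane waves with k = √(2m(E − V))/ℏ: k₁ = √(2·2·11.6) = 6.812, k₂ = √(2·2·1.2) = 2.191.
Continuity of ψ and ψ′ at the step yields the reflection amplitude r = (k₁ − k₂)/(k₁ + k₂) = 0.5133; thus R = |r|² = 0.2635, T = 0.7365.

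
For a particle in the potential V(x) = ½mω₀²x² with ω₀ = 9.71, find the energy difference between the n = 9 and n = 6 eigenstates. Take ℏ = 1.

E_n = ℏω₀(n + ½), so ΔE = (9 − 6) ℏω₀ = 3 × 9.71 = 29.13.

ΔE = 29.1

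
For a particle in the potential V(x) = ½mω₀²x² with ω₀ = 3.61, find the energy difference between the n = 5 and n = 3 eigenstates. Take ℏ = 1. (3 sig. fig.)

E_n = ℏω₀(n + ½), so ΔE = (5 − 3) ℏω₀ = 2 × 3.61 = 7.220.

ΔE = 7.22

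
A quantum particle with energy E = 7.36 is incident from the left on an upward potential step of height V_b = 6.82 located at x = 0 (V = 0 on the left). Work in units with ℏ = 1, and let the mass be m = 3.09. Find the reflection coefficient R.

On each side the TISE gives plane waves with k = √(2m(E − V))/ℏ: k₁ = √(2·3.09·7.36) = 6.744, k₂ = √(2·3.09·0.54) = 1.827.
Continuity of ψ and ψ′ at the step yields the reflection amplitude r = (k₁ − k₂)/(k₁ + k₂) = 0.5737; thus R = |r|² = 0.3292, T = 0.6708.

R = 0.329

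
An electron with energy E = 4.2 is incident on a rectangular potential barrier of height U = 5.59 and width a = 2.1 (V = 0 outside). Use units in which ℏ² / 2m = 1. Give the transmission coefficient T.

T = 0.0210

E < U: inside the barrier ψ ∝ e^{±κx} with κ = √(2m(U − E))/ℏ = 1.179.
κa = 2.476, sinh(κa) = 5.904.
The exact tunnelling result is T⁻¹ = 1 + U² sinh²(κa) / [4E(U − E)] = 47.64, so T = 0.0210.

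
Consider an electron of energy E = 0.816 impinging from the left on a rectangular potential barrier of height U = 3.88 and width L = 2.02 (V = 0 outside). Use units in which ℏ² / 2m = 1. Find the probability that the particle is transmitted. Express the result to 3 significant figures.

T = 0.00225

Since E < U the interior solution is evanescent with decay constant κ = √(2m(U − E))/ℏ = 1.750.
κL = 3.536, sinh(κL) = 17.15.
The exact tunnelling result is T⁻¹ = 1 + U² sinh²(κL) / [4E(U − E)] = 443.6, so T = 0.00225.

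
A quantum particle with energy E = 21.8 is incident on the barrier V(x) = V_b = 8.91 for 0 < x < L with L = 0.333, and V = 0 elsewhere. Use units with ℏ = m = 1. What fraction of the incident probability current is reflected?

R = 0.0651

E > V_b: inside the barrier k₂ = √(2m(E − V_b))/ℏ = 5.077, k₂L = 1.691.
Matching at both interfaces gives T⁻¹ = 1 + V_b² sin²(k₂L) / [4E(E − V_b)] = 1.070, hence T = 0.935.
R = 1 − T = 0.0651.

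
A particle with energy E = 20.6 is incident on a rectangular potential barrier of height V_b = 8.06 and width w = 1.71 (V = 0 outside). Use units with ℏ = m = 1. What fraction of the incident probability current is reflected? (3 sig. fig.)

Above the barrier the interior wavenumber is k₂ = √(2m(E − V_b))/ℏ = 5.008, giving phase k₂w = 8.564.
T = [1 + V_b² sin²(k₂w) / (4E(E − V_b))]⁻¹ = 1/1.036 = 0.965.
R = 1 − T = 0.0349.

R = 0.0349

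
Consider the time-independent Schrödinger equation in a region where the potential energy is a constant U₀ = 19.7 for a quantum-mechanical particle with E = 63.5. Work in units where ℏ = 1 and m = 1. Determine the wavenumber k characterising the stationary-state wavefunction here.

k = 9.36

With E > U₀ the solution is oscillatory, ψ ∝ e^{±ikx} with k = √(2m(E − U₀))/ℏ.
k = √(2 × 1 × 43.8) = 9.359.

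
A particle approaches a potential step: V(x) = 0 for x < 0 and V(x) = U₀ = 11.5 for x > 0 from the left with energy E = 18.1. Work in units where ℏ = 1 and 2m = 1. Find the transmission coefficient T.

T = 0.939

On each side the TISE gives plane waves with k = √(2m(E − V))/ℏ: k₁ = √(2·½·18.1) = 4.254, k₂ = √(2·½·6.6) = 2.569.
Continuity of ψ and ψ′ at the step yields the reflection amplitude r = (k₁ − k₂)/(k₁ + k₂) = 0.2470; thus R = |r|² = 0.06101, T = 0.9390.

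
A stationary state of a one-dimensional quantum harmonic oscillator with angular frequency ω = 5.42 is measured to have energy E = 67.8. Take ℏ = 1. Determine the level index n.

Invert E_n = (n + ½)ℏω: n = E/ℏω − ½ = 12.009, so n = 12.

n = 12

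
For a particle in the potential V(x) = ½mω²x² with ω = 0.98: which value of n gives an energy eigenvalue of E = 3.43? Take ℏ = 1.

n = 3

E_n = ℏω(n + ½) ⇒ n = E/(ℏω) − ½ = 3.43/0.98 − 0.5 = 3.000 → n = 3.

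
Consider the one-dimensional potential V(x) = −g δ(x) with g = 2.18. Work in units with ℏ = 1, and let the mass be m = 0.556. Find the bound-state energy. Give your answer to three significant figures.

E = -1.32

For x ≠ 0 the bound state is ψ ∝ e^{−κ|x|}; integrating the TISE across the delta gives the cusp condition 2κ = 2mg/ℏ², so κ = 1.212.
Then E = −ℏ²κ²/(2m) = −mg²/(2ℏ²) = -1.321.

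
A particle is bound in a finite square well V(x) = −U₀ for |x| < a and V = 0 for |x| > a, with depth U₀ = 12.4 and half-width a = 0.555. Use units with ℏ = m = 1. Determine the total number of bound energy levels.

The dimensionless depth is z₀ = a√(2mU₀)/ℏ = 0.555 × √(24.80) = 2.764.
A new bound state (alternating even/odd) appears each time z₀ passes a multiple of π/2, so N = ⌊2z₀/π⌋ + 1 = ⌊1.760⌋ + 1 = 2.

N = 2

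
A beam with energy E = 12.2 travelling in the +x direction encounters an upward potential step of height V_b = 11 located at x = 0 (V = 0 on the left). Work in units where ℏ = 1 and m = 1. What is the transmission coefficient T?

T = 0.727

The wavenumbers are k₁ = √(2mE)/ℏ = 4.940 on the left and k₂ = √(2m(E − V_b))/ℏ = 1.549 on the right.
Matching ψ and ψ′ at x = 0 gives r = (k₁ − k₂)/(k₁ + k₂), so R = r² = 0.2730 and T = 1 − R = 0.7270.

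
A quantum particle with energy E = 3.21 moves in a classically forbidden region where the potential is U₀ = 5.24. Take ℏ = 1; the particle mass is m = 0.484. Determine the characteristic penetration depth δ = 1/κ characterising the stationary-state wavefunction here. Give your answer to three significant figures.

Since E < U₀ the TISE in this region is ψ'' = κ²ψ with κ = √(2m(U₀ − E))/ℏ.
κ = √(2 × 0.484 × 2.03) = 1.402. The penetration depth is δ = 1/κ = 0.713.

δ = 0.713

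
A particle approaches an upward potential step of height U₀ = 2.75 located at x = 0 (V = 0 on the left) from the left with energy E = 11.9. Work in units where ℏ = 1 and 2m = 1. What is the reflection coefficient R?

R = 0.00430

On each side the TISE gives plane waves with k = √(2m(E − V))/ℏ: k₁ = √(2·½·11.9) = 3.450, k₂ = √(2·½·9.15) = 3.025.
Matching ψ and ψ′ at x = 0 gives r = (k₁ − k₂)/(k₁ + k₂), so R = r² = 0.004304 and T = 1 − R = 0.9957.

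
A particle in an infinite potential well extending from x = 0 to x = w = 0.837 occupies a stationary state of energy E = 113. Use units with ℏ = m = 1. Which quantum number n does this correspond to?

n = 4

From E_n = n²π²ℏ²/(2mw²) invert to n = √(2mw²E)/(πℏ).
n = (0.837/π) × √(2 × 1 × 113) = 4.005 → n = 4.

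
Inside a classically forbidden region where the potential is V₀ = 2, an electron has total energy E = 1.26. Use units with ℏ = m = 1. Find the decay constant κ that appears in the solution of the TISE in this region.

Since E < V₀ the TISE in this region is ψ'' = κ²ψ with κ = √(2m(V₀ − E))/ℏ.
κ = √(2 × 1 × 0.74) = 1.217.

κ = 1.22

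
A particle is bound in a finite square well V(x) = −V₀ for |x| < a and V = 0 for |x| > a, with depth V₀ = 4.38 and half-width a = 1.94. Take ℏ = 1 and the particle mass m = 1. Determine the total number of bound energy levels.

Define the well-strength parameter z₀ = (a/ℏ)√(2mV₀) = 1.94 × √(2·1·4.38) = 5.742.
A new bound state (alternating even/odd) appears each time z₀ passes a multiple of π/2, so N = ⌊2z₀/π⌋ + 1 = ⌊3.655⌋ + 1 = 4.

N = 4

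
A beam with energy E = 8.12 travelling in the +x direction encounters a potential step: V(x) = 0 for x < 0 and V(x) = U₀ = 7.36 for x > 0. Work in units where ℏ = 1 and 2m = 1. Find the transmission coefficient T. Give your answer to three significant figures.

T = 0.718

On each side the TISE gives plane waves with k = √(2m(E − V))/ℏ: k₁ = √(2·½·8.12) = 2.850, k₂ = √(2·½·0.76) = 0.8718.
Matching ψ and ψ′ at x = 0 gives r = (k₁ − k₂)/(k₁ + k₂), so R = r² = 0.2825 and T = 1 − R = 0.7175.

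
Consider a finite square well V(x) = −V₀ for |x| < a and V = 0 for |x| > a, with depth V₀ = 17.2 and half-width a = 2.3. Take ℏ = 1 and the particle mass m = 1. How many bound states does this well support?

The dimensionless depth is z₀ = a√(2mV₀)/ℏ = 2.3 × √(34.40) = 13.49.
A new bound state (alternating even/odd) appears each time z₀ passes a multiple of π/2, so N = ⌊2z₀/π⌋ + 1 = ⌊8.588⌋ + 1 = 9.

N = 9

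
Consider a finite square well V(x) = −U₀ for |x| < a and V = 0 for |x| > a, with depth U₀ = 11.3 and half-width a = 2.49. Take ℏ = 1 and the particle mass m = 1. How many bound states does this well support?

The dimensionless depth is z₀ = a√(2mU₀)/ℏ = 2.49 × √(22.60) = 11.84.
The even/odd transcendental equations gain one root per π/2 in z₀, giving N = 1 + ⌊2z₀/π⌋ = 1 + ⌊7.536⌋ = 8.

N = 8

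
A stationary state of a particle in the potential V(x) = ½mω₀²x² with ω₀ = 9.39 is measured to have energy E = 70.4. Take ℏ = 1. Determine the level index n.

E_n = ℏω₀(n + ½) ⇒ n = E/(ℏω₀) − ½ = 70.4/9.39 − 0.5 = 6.997 → n = 7.

n = 7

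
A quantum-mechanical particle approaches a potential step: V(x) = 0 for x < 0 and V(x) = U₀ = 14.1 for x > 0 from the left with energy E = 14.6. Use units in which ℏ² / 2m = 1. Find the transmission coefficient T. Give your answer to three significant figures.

The wavenumbers are k₁ = √(2mE)/ℏ = 3.821 on the left and k₂ = √(2m(E − U₀))/ℏ = 0.7071 on the right.
Continuity of ψ and ψ′ at the step yields the reflection amplitude r = (k₁ − k₂)/(k₁ + k₂) = 0.6877; thus R = |r|² = 0.4729, T = 0.5271.

T = 0.527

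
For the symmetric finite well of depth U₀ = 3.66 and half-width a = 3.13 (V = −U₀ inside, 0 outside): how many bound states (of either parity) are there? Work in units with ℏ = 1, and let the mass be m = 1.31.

N = 7

Define the well-strength parameter z₀ = (a/ℏ)√(2mU₀) = 3.13 × √(2·1.31·3.66) = 9.692.
A new bound state (alternating even/odd) appears each time z₀ passes a multiple of π/2, so N = ⌊2z₀/π⌋ + 1 = ⌊6.170⌋ + 1 = 7.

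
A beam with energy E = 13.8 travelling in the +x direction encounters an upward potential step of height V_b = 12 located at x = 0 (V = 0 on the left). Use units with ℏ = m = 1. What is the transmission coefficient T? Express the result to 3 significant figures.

The wavenumbers are k₁ = √(2mE)/ℏ = 5.254 on the left and k₂ = √(2m(E − V_b))/ℏ = 1.897 on the right.
Continuity of ψ and ψ′ at the step yields the reflection amplitude r = (k₁ − k₂)/(k₁ + k₂) = 0.4693; thus R = |r|² = 0.2203, T = 0.7797.

T = 0.780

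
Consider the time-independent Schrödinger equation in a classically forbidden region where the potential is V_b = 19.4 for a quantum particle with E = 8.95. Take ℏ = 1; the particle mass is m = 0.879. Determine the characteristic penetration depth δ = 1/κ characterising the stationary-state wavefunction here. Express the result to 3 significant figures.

δ = 0.233

Since E < V_b the TISE in this region is ψ'' = κ²ψ with κ = √(2m(V_b − E))/ℏ.
κ = √(2 × 0.879 × 10.45) = 4.286. The penetration depth is δ = 1/κ = 0.233.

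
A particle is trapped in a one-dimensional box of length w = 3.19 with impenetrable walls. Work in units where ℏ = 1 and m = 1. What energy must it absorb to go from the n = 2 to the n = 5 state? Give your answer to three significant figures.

E_n = n²π²ℏ²/(2mw²), so ΔE = (5² − 2²) π²ℏ²/(2mw²).
ΔE = 21 × π² / (2 × 1 × 3.19²) = 10.18.

ΔE = 10.2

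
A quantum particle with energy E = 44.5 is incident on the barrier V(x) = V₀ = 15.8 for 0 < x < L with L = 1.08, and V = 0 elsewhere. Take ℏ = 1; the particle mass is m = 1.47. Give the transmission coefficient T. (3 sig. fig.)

E > V₀: inside the barrier k₂ = √(2m(E − V₀))/ℏ = 9.186, k₂L = 9.921.
Matching at both interfaces gives T⁻¹ = 1 + V₀² sin²(k₂L) / [4E(E − V₀)] = 1.011, hence T = 0.989.

T = 0.989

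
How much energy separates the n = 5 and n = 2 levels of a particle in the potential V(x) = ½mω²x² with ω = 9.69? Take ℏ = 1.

E_n = ℏω(n + ½), so ΔE = (5 − 2) ℏω = 3 × 9.69 = 29.07.

ΔE = 29.1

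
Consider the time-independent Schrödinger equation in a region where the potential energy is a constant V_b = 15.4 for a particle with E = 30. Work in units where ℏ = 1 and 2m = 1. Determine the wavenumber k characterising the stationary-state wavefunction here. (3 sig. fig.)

k = 3.82

With E > V_b the solution is oscillatory, ψ ∝ e^{±ikx} with k = √(2m(E − V_b))/ℏ.
k = √(2 × 0.5 × 14.6) = 3.821.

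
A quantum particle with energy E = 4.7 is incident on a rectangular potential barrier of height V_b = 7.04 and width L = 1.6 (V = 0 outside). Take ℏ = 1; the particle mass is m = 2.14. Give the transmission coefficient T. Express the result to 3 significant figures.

T = 0.000142

Since E < V_b the interior solution is evanescent with decay constant κ = √(2m(V_b − E))/ℏ = 3.165.
κL = 5.063, sinh(κL) = 79.07.
Matching ψ, ψ′ at both faces gives T = [1 + V_b² sinh²(κL) / (4E(V_b − E))]⁻¹ = 1/7044 = 0.000142.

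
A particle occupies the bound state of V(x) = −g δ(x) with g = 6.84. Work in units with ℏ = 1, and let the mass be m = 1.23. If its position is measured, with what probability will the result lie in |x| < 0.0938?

The normalised bound state is ψ = √κ e^{−κ|x|} with κ = mg/ℏ² = 8.413.
P(|x| < d) = ∫_{−d}^{d} κ e^{−2κ|x|} dx = 1 − e^{−2κd} = 1 − e^{−1.578} = 0.7937.

P = 0.794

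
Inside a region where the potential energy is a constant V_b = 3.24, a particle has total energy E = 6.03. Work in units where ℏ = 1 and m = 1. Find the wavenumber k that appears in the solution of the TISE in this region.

k = 2.36

With E > V_b the solution is oscillatory, ψ ∝ e^{±ikx} with k = √(2m(E − V_b))/ℏ.
k = √(2 × 1 × 2.79) = 2.362.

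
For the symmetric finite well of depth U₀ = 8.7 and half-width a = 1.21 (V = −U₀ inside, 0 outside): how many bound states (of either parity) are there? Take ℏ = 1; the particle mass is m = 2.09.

The dimensionless depth is z₀ = a√(2mU₀)/ℏ = 1.21 × √(36.37) = 7.297.
A new bound state (alternating even/odd) appears each time z₀ passes a multiple of π/2, so N = ⌊2z₀/π⌋ + 1 = ⌊4.645⌋ + 1 = 5.

N = 5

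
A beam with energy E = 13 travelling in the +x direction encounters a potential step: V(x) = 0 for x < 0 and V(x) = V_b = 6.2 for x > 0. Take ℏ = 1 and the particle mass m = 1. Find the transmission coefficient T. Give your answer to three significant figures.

T = 0.974

On each side the TISE gives plane waves with k = √(2m(E − V))/ℏ: k₁ = √(2·1·13) = 5.099, k₂ = √(2·1·6.8) = 3.688.
Continuity of ψ and ψ′ at the step yields the reflection amplitude r = (k₁ − k₂)/(k₁ + k₂) = 0.1606; thus R = |r|² = 0.02579, T = 0.9742.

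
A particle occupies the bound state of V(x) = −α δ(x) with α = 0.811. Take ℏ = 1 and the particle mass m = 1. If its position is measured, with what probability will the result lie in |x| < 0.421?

The normalised bound state is ψ = √κ e^{−κ|x|} with κ = mα/ℏ² = 0.8110.
P(|x| < d) = ∫_{−d}^{d} κ e^{−2κ|x|} dx = 1 − e^{−2κd} = 1 − e^{−0.6829} = 0.4948.

P = 0.495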